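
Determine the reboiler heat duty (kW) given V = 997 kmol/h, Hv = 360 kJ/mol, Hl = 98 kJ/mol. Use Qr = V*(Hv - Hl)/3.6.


Qr = 997 * (360 - 98) / 3.6 = 997 * 262 / 3.6 = 72560

72560 kW


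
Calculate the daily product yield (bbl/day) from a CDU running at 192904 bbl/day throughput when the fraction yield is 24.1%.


Crude throughput = 192904 bbl/day
Fraction yield = 24.1%
yield = throughput * fraction / 100
yield = 192904 * 24.1 / 100 = 46489.864

46489.864 bbl/day


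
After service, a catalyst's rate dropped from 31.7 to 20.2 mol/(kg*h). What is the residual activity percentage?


Activity (%) = (rate_used / rate_fresh) * 100
rate_used = 20.2, rate_fresh = 31.7
= (20.2 / 31.7) * 100
= 0.6372 * 100 = 63.72

63.72 %


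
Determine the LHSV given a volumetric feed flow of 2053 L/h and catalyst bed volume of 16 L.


LHSV = volumetric feed rate / catalyst volume
= 2053 L/h / 16 L
= 128.3 h^-1

128.3 h^-1


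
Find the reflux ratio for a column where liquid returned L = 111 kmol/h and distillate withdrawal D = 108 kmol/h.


Reflux ratio definition: R = L / D (liquid returned / distillate withdrawn)
L = 111 kmol/h, D = 108 kmol/h
R = 111 / 108 = 1.028

1.028


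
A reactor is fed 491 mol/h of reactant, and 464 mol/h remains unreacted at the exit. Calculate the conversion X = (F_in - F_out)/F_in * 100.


X = (F_in - F_out) / F_in * 100
Moles reacted = 491 - 464 = 27
X = 27 / 491 * 100
= 0.05499 * 100
= 5.499 %

5.499 %


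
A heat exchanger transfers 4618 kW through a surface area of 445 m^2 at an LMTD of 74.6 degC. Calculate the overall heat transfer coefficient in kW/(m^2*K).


From Q = U*A*LMTD, U = Q / (A * LMTD)
U = 4618 / (445 * 74.6) = 4618 / 33197 = 0.1391

0.1391 kW/(m^2*K)


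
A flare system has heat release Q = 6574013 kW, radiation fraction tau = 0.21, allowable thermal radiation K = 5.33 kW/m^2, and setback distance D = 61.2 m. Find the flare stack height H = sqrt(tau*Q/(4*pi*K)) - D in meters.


tau*Q/(4*pi*K) = 0.21 * 6574013 / (4 * pi * 5.33) = 20611.7
sqrt(20611.7) = 143.568
H = 143.568 - 61.2 = 82.37

82.37 m


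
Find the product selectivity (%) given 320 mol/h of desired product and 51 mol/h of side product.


Selectivity = desired / (desired + undesired) * 100
Total products = 320 + 51 = 371 mol/h
S = 320 / 371 * 100
= 0.8625 * 100
= 86.25 %

86.25 %


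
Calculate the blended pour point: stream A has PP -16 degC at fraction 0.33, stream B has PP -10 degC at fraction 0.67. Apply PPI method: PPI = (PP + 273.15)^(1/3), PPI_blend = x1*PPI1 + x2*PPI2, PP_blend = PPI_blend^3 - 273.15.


PPI_1 = (-16 + 273.15)^(1/3) = 6.359098
PPI_2 = (-10 + 273.15)^(1/3) = 6.408176
PPI_blend = 0.33 * 6.359098 + 0.67 * 6.408176 = 6.39198
PP_blend = 6.39198^3 - 273.15 = 261.1597 - 273.15 = -11.99

-11.99 degC


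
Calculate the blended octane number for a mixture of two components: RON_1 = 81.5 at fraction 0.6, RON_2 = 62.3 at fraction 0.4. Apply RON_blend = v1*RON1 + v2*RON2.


Linear blending: RON_blend = sum(vi * RONi)
Contribution 1: 0.6 * 81.5 = 48.9
Contribution 2: 0.4 * 62.3 = 24.92
RON_blend = 48.9 + 24.92 = 73.82

73.82


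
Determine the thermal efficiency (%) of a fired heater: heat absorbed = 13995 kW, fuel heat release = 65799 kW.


Furnace efficiency = Q_absorbed / Q_fuel * 100
= 13995 / 65799 * 100 = 21.27

21.27 %


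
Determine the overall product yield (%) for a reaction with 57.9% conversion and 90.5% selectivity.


Overall yield = conversion (%) * selectivity (%) / 100
Conversion = 57.9%, Selectivity = 90.5%
Y = 57.9 * 90.5 / 100
= 52.3995 %

52.3995 %


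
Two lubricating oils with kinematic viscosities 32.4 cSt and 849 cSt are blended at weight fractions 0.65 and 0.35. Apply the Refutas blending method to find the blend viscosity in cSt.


Refutas method: VBN_i = 14.534*ln(ln(visc_i + 0.8)) + 10.975, blended linearly by mass fraction; since VBN is linear in VBI_i = ln(ln(visc_i + 0.8)) and the fractions sum to 1, blend VBI directly: visc = exp(exp(VBI_blend)) - 0.8
VBI_1 = ln(ln(32.4 + 0.8)) = 1.25349
VBI_2 = ln(ln(849 + 0.8)) = 1.9088
VBI_blend = 0.65 * 1.25349 + 0.35 * 1.9088 = 1.48285
visc_blend = exp(exp(1.48285)) - 0.8 = 81.10

81.10 cSt


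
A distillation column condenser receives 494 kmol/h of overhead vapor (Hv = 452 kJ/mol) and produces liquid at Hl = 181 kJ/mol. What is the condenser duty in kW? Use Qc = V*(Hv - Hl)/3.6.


Qc = 494 * (452 - 181) / 3.6 = 494 * 271 / 3.6 = 37190

37190 kW


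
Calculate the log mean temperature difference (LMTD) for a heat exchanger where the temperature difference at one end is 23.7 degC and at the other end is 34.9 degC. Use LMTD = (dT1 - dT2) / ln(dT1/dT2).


LMTD = (dT1 - dT2) / ln(dT1/dT2)
= (23.7 - 34.9) / ln(23.7 / 34.9) = -11.2 / -0.387012 = 28.94

28.94 degC


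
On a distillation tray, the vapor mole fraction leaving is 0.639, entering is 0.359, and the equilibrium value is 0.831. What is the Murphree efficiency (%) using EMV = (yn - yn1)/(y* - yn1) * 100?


Murphree vapor efficiency: EMV = (y_n - y_(n-1)) / (y*_n - y_(n-1)) * 100
EMV = (0.639 - 0.359) / (0.831 - 0.359) * 100 = 0.28 / 0.472 * 100 = 59.32

59.32 %


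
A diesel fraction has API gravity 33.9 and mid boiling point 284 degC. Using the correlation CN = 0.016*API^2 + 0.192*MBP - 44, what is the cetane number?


CN = 0.016 * 33.9^2 + 0.192 * 284 - 44
CN = 18.38736 + 54.528 - 44 = 28.91536

28.91536


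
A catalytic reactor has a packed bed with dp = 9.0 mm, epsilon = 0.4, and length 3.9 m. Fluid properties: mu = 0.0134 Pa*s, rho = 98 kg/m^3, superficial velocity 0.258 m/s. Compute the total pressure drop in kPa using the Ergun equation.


dp = 9.0 mm = 0.009 m
Viscous term = 150*0.0134*0.258*(1-0.4)^2 / (0.009^2*0.4^3) = 36012.5
Inertial term = 1.75*98*0.258^2*(1-0.4) / (0.009*0.4^3) = 11891.4
dP/L = 36012.5 + 11891.4 = 47903.9 Pa/m
dP = 47903.9 * 3.9 / 1000 = 186.8 kPa

186.8 kPa


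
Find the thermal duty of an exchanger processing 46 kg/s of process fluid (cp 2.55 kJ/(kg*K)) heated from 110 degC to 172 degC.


Q = m_dot * cp * delta_T
delta_T = 172 - 110 = 62 K
Q = 46 * 2.55 * 62
= 117.3 * 62
= 7272.6 kW

7272.6 kW


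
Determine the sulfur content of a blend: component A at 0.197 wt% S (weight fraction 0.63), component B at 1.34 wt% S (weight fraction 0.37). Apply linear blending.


Linear sulfur blending: S_blend = x1*S1 + x2*S2
Contribution 1: 0.63 * 0.197 = 0.12411 wt%
Contribution 2: 0.37 * 1.34 = 0.4958 wt%
S_blend = 0.12411 + 0.4958 = 0.61991

0.61991 wt%


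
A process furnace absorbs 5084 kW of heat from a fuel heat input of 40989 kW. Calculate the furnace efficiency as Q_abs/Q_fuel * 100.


Furnace efficiency = Q_absorbed / Q_fuel * 100
= 5084 / 40989 * 100 = 12.40

12.40 %


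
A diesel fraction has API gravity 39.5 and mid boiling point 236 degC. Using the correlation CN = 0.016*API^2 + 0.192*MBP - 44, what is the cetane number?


CN = 0.016 * 39.5^2 + 0.192 * 236 - 44
CN = 24.964 + 45.312 - 44 = 26.276

26.276


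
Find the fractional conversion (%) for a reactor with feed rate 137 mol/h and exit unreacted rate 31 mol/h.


X = (F_in - F_out) / F_in * 100
Moles reacted = 137 - 31 = 106
X = 106 / 137 * 100
= 0.7737 * 100
= 77.37 %

77.37 %


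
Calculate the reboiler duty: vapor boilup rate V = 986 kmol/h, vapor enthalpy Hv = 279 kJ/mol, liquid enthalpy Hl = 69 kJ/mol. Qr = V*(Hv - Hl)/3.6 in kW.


Qr = 986 * (279 - 69) / 3.6 = 986 * 210 / 3.6 = 57520

57520 kW


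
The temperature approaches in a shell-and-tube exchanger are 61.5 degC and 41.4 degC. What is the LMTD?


LMTD = (dT1 - dT2) / ln(dT1/dT2)
= (61.5 - 41.4) / ln(61.5 / 41.4) = 20.1 / 0.395756 = 50.79

50.79 degC


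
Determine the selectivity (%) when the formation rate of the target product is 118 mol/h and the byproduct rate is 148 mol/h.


Selectivity = desired / (desired + undesired) * 100
Total products = 118 + 148 = 266 mol/h
S = 118 / 266 * 100
= 0.4436 * 100
= 44.36 %

44.36 %


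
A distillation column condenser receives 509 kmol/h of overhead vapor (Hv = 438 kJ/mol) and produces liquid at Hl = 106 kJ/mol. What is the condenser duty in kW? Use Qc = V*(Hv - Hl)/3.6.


Qc = 509 * (438 - 106) / 3.6 = 509 * 332 / 3.6 = 46940

46940 kW


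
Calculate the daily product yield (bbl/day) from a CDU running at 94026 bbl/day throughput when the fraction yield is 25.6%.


Crude throughput = 94026 bbl/day
Fraction yield = 25.6%
yield = throughput * fraction / 100
yield = 94026 * 25.6 / 100 = 24070.656

24070.656 bbl/day


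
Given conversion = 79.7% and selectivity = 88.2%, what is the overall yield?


Overall yield = conversion (%) * selectivity (%) / 100
Conversion = 79.7%, Selectivity = 88.2%
Y = 79.7 * 88.2 / 100
= 70.2954 %

70.2954 %


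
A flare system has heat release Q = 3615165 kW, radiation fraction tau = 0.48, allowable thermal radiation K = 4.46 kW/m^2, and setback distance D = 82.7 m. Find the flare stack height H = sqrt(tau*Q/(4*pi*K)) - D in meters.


tau*Q/(4*pi*K) = 0.48 * 3615165 / (4 * pi * 4.46) = 30961.7
sqrt(30961.7) = 175.959
H = 175.959 - 82.7 = 93.26

93.26 m


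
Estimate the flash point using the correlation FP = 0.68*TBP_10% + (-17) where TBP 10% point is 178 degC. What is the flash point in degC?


FP = 0.68 * 178 + (-17) = 104.04

104.04 degC


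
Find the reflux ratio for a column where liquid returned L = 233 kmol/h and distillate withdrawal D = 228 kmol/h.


Reflux ratio definition: R = L / D (liquid returned / distillate withdrawn)
L = 233 kmol/h, D = 228 kmol/h
R = 233 / 228 = 1.022

1.022


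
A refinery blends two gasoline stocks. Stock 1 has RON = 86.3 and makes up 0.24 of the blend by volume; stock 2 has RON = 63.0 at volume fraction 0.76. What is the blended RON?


Linear blending: RON_blend = sum(vi * RONi)
Contribution 1: 0.24 * 86.3 = 20.712
Contribution 2: 0.76 * 63.0 = 47.88
RON_blend = 20.712 + 47.88 = 68.592

68.592


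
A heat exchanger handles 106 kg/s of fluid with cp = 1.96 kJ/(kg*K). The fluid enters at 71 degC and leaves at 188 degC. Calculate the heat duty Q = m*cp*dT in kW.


Q = m_dot * cp * delta_T
delta_T = 188 - 71 = 117 K
Q = 106 * 1.96 * 117
= 207.76 * 117
= 24307.92 kW

24307.92 kW


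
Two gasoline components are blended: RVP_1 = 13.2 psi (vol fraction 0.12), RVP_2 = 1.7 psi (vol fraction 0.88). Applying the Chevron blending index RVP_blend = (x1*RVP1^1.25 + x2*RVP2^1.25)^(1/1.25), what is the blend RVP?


Chevron index: RVP_blend = (sum xi*RVPi^1.25)^(1/1.25)
RVP^1.25 terms: 0.12 * 13.2^1.25 + 0.88 * 1.7^1.25 = 4.72747
RVP_blend = 4.72747^(1/1.25) = 3.465

3.465 psi


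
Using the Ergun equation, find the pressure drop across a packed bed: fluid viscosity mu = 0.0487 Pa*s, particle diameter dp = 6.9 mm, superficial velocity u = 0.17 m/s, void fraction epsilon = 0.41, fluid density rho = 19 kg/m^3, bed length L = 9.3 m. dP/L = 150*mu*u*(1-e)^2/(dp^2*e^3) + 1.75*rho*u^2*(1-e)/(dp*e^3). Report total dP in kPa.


dp = 6.9 mm = 0.0069 m
Viscous term = 150*0.0487*0.17*(1-0.41)^2 / (0.0069^2*0.41^3) = 131742
Inertial term = 1.75*19*0.17^2*(1-0.41) / (0.0069*0.41^3) = 1192.18
dP/L = 131742 + 1192.18 = 132934 Pa/m
dP = 132934 * 9.3 / 1000 = 1236 kPa

1236 kPa


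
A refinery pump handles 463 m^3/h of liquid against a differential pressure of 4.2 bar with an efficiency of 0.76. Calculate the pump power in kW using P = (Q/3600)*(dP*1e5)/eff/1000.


Q = 463 / 3600 = 0.128611 m^3/s
P = 0.128611 * (4.2 * 1e5) / 0.76 / 1000 = 71.07

71.07 kW


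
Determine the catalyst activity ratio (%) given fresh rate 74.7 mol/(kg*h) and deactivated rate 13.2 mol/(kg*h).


Activity (%) = (rate_used / rate_fresh) * 100
rate_used = 13.2, rate_fresh = 74.7
= (13.2 / 74.7) * 100
= 0.1767 * 100 = 17.67

17.67 %


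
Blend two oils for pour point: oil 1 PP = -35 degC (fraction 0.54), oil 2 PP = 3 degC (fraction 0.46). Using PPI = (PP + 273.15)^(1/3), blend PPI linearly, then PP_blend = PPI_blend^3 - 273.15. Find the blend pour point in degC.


PPI_1 = (-35 + 273.15)^(1/3) = 6.198456
PPI_2 = (3 + 273.15)^(1/3) = 6.512009
PPI_blend = 0.54 * 6.198456 + 0.46 * 6.512009 = 6.34269
PP_blend = 6.34269^3 - 273.15 = 255.1646 - 273.15 = -17.99

-17.99 degC


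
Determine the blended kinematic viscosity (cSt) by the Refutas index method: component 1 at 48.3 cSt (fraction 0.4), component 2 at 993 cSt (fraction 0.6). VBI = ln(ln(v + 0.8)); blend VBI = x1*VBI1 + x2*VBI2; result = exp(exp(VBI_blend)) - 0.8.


Refutas method: VBN_i = 14.534*ln(ln(visc_i + 0.8)) + 10.975, blended linearly by mass fraction; since VBN is linear in VBI_i = ln(ln(visc_i + 0.8)) and the fractions sum to 1, blend VBI directly: visc = exp(exp(VBI_blend)) - 0.8
VBI_1 = ln(ln(48.3 + 0.8)) = 1.3594
VBI_2 = ln(ln(993 + 0.8)) = 1.93174
VBI_blend = 0.4 * 1.3594 + 0.6 * 1.93174 = 1.7028
visc_blend = exp(exp(1.7028)) - 0.8 = 241.3

241.3 cSt


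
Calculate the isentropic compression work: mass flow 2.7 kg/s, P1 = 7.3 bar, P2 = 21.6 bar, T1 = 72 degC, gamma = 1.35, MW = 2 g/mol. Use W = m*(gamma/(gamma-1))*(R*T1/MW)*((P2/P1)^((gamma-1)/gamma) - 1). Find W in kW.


Isentropic work: W = m*(gamma/(gamma-1))*(R*T1/MW)*((P2/P1)^((gamma-1)/gamma) - 1)
T1 = 72 + 273.15 = 345.15 K
Pressure ratio = 21.6 / 7.3 = 2.9589
Exponent = (1.35 - 1)/1.35 = 0.259259
(P2/P1)^exp - 1 = 2.9589^0.259259 - 1 = 0.324783
W = 2.7 * 1.35 / 0.35 * 8.314 * 345.15 / 2 * 0.324783 = 4853

4853 kW


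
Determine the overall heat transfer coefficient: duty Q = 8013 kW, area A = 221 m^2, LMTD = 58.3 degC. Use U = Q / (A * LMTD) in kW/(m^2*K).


From Q = U*A*LMTD, U = Q / (A * LMTD)
U = 8013 / (221 * 58.3) = 8013 / 12884.3 = 0.6219

0.6219 kW/(m^2*K)


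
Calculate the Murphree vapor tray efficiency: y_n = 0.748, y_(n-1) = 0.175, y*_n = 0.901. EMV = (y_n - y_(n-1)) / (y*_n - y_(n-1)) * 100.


Murphree vapor efficiency: EMV = (y_n - y_(n-1)) / (y*_n - y_(n-1)) * 100
EMV = (0.748 - 0.175) / (0.901 - 0.175) * 100 = 0.573 / 0.726 * 100 = 78.93

78.93 %


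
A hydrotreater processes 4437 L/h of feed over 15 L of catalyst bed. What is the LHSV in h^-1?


LHSV = volumetric feed rate / catalyst volume
= 4437 L/h / 15 L
= 295.8 h^-1

295.8 h^-1


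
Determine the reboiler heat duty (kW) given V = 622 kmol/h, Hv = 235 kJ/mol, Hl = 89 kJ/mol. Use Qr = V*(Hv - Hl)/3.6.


Qr = 622 * (235 - 89) / 3.6 = 622 * 146 / 3.6 = 25230

25230 kW


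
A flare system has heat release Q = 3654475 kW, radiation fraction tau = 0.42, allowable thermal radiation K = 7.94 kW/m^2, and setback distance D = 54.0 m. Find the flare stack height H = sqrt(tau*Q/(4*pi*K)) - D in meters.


tau*Q/(4*pi*K) = 0.42 * 3654475 / (4 * pi * 7.94) = 15383.1
sqrt(15383.1) = 124.029
H = 124.029 - 54.0 = 70.03

70.03 m


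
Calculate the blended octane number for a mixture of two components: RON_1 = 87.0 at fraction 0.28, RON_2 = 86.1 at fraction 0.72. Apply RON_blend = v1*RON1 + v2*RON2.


Linear blending: RON_blend = sum(vi * RONi)
Contribution 1: 0.28 * 87.0 = 24.36
Contribution 2: 0.72 * 86.1 = 61.992
RON_blend = 24.36 + 61.992 = 86.352

86.352


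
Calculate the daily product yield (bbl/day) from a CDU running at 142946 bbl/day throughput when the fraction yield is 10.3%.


Crude throughput = 142946 bbl/day
Fraction yield = 10.3%
yield = throughput * fraction / 100
yield = 142946 * 10.3 / 100 = 14723.438

14723.438 bbl/day


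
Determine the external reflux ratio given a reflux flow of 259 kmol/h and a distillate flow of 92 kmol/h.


Reflux ratio definition: R = L / D (liquid returned / distillate withdrawn)
L = 259 kmol/h, D = 92 kmol/h
R = 259 / 92 = 2.815

2.815


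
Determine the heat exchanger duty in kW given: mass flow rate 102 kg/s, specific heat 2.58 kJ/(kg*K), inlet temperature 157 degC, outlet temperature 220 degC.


Q = m_dot * cp * delta_T
delta_T = 220 - 157 = 63 K
Q = 102 * 2.58 * 63
= 263.16 * 63
= 16579.08 kW

16579.08 kW


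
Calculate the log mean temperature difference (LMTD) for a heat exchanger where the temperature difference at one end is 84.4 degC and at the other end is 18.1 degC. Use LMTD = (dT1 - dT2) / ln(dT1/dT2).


LMTD = (dT1 - dT2) / ln(dT1/dT2)
= (84.4 - 18.1) / ln(84.4 / 18.1) = 66.3 / 1.53966 = 43.06

43.06 degC


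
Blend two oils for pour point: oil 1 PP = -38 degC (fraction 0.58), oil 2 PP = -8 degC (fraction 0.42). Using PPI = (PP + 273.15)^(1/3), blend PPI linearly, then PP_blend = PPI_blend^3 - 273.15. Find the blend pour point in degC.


PPI_1 = (-38 + 273.15)^(1/3) = 6.172318
PPI_2 = (-8 + 273.15)^(1/3) = 6.42437
PPI_blend = 0.58 * 6.172318 + 0.42 * 6.42437 = 6.27818
PP_blend = 6.27818^3 - 273.15 = 247.4579 - 273.15 = -25.69

-25.69 degC


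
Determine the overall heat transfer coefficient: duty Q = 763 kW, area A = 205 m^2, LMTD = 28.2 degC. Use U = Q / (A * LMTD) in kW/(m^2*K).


From Q = U*A*LMTD, U = Q / (A * LMTD)
U = 763 / (205 * 28.2) = 763 / 5781 = 0.1320

0.1320 kW/(m^2*K)


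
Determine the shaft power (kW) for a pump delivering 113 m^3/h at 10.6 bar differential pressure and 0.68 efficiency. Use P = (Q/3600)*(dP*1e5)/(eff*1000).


Q = 113 / 3600 = 0.0313889 m^3/s
P = 0.0313889 * (10.6 * 1e5) / 0.68 / 1000 = 48.93

48.93 kW


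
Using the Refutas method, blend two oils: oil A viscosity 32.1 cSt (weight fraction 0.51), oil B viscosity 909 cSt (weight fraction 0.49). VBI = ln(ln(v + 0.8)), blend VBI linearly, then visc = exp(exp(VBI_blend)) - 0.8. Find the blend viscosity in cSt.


Refutas method: VBN_i = 14.534*ln(ln(visc_i + 0.8)) + 10.975, blended linearly by mass fraction; since VBN is linear in VBI_i = ln(ln(visc_i + 0.8)) and the fractions sum to 1, blend VBI directly: visc = exp(exp(VBI_blend)) - 0.8
VBI_1 = ln(ln(32.1 + 0.8)) = 1.2509
VBI_2 = ln(ln(909 + 0.8)) = 1.91887
VBI_blend = 0.51 * 1.2509 + 0.49 * 1.91887 = 1.57821
visc_blend = exp(exp(1.57821)) - 0.8 = 126.5

126.5 cSt


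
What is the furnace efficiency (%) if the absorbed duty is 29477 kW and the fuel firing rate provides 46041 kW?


Furnace efficiency = Q_absorbed / Q_fuel * 100
= 29477 / 46041 * 100 = 64.02

64.02 %


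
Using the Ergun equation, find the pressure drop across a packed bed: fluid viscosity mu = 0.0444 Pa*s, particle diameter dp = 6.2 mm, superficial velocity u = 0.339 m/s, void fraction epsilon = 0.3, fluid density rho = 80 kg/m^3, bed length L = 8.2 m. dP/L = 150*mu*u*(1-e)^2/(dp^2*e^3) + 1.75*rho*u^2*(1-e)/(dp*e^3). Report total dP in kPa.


dp = 6.2 mm = 0.0062 m
Viscous term = 150*0.0444*0.339*(1-0.3)^2 / (0.0062^2*0.3^3) = 1065920
Inertial term = 1.75*80*0.339^2*(1-0.3) / (0.0062*0.3^3) = 67277.5
dP/L = 1065920 + 67277.5 = 1133200 Pa/m
dP = 1133200 * 8.2 / 1000 = 9292 kPa

9292 kPa


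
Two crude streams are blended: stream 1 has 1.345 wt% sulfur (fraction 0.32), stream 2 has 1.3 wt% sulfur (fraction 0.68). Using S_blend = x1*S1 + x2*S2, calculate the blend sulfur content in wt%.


Linear sulfur blending: S_blend = x1*S1 + x2*S2
Contribution 1: 0.32 * 1.345 = 0.4304 wt%
Contribution 2: 0.68 * 1.3 = 0.884 wt%
S_blend = 0.4304 + 0.884 = 1.3144

1.3144 wt%


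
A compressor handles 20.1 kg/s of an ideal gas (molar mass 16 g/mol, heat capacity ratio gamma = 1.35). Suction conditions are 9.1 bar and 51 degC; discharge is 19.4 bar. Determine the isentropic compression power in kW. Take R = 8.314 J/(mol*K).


Isentropic work: W = m*(gamma/(gamma-1))*(R*T1/MW)*((P2/P1)^((gamma-1)/gamma) - 1)
T1 = 51 + 273.15 = 324.15 K
Pressure ratio = 19.4 / 9.1 = 2.13187
Exponent = (1.35 - 1)/1.35 = 0.259259
(P2/P1)^exp - 1 = 2.13187^0.259259 - 1 = 0.216842
W = 20.1 * 1.35 / 0.35 * 8.314 * 324.15 / 16 * 0.216842 = 2832

2832 kW


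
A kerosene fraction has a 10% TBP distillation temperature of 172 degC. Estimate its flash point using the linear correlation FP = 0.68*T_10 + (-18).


FP = 0.68 * 172 + (-18) = 98.96

98.96 degC


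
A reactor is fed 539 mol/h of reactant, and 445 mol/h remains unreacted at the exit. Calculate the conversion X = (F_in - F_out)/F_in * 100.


X = (F_in - F_out) / F_in * 100
Moles reacted = 539 - 445 = 94
X = 94 / 539 * 100
= 0.1744 * 100
= 17.44 %

17.44 %


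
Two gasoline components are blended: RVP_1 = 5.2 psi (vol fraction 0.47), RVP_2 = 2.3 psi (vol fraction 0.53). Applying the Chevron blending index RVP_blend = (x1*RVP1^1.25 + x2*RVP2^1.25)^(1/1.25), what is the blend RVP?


Chevron index: RVP_blend = (sum xi*RVPi^1.25)^(1/1.25)
RVP^1.25 terms: 0.47 * 5.2^1.25 + 0.53 * 2.3^1.25 = 5.19183
RVP_blend = 5.19183^(1/1.25) = 3.735

3.735 psi


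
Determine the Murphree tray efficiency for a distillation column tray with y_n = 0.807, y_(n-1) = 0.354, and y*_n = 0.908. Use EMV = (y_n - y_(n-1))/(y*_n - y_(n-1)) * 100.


Murphree vapor efficiency: EMV = (y_n - y_(n-1)) / (y*_n - y_(n-1)) * 100
EMV = (0.807 - 0.354) / (0.908 - 0.354) * 100 = 0.453 / 0.554 * 100 = 81.77

81.77 %


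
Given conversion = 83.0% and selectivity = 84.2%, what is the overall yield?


Overall yield = conversion (%) * selectivity (%) / 100
Conversion = 83.0%, Selectivity = 84.2%
Y = 83.0 * 84.2 / 100
= 69.886 %

69.886 %


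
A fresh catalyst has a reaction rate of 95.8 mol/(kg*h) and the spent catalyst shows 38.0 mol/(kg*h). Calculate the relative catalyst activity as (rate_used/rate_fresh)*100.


Activity (%) = (rate_used / rate_fresh) * 100
rate_used = 38.0, rate_fresh = 95.8
= (38.0 / 95.8) * 100
= 0.3967 * 100 = 39.67

39.67 %


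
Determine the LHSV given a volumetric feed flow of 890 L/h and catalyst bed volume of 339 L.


LHSV = volumetric feed rate / catalyst volume
= 890 L/h / 339 L
= 2.625 h^-1

2.625 h^-1


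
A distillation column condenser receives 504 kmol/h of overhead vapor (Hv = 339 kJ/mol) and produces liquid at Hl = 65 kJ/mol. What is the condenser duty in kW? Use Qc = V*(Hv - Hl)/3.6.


Qc = 504 * (339 - 65) / 3.6 = 504 * 274 / 3.6 = 38360

38360 kW


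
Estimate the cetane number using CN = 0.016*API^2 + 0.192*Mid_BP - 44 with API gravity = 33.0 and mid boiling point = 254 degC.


CN = 0.016 * 33.0^2 + 0.192 * 254 - 44
CN = 17.424 + 48.768 - 44 = 22.192

22.192


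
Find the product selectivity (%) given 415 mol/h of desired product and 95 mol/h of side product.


Selectivity = desired / (desired + undesired) * 100
Total products = 415 + 95 = 510 mol/h
S = 415 / 510 * 100
= 0.8137 * 100
= 81.37 %

81.37 %


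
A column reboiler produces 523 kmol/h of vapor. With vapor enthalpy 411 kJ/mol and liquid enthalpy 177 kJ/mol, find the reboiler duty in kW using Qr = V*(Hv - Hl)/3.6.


Qr = 523 * (411 - 177) / 3.6 = 523 * 234 / 3.6 = 34000

34000 kW


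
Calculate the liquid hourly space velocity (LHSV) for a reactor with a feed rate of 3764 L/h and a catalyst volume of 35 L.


LHSV = volumetric feed rate / catalyst volume
= 3764 L/h / 35 L
= 107.5 h^-1

107.5 h^-1


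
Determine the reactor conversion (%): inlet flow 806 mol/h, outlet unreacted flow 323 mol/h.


X = (F_in - F_out) / F_in * 100
Moles reacted = 806 - 323 = 483
X = 483 / 806 * 100
= 0.5993 * 100
= 59.93 %

59.93 %


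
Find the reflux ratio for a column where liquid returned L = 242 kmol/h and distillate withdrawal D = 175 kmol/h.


Reflux ratio definition: R = L / D (liquid returned / distillate withdrawn)
L = 242 kmol/h, D = 175 kmol/h
R = 242 / 175 = 1.383

1.383


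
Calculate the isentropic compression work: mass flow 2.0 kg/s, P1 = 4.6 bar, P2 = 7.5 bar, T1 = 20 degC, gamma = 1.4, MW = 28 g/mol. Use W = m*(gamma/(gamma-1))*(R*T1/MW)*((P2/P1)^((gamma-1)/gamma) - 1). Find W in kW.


Isentropic work: W = m*(gamma/(gamma-1))*(R*T1/MW)*((P2/P1)^((gamma-1)/gamma) - 1)
T1 = 20 + 273.15 = 293.15 K
Pressure ratio = 7.5 / 4.6 = 1.63043
Exponent = (1.4 - 1)/1.4 = 0.285714
(P2/P1)^exp - 1 = 1.63043^0.285714 - 1 = 0.149894
W = 2.0 * 1.4 / 0.4 * 8.314 * 293.15 / 28 * 0.149894 = 91.33

91.33 kW


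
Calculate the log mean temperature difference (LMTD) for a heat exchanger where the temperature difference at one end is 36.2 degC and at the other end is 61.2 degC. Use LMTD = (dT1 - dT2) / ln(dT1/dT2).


LMTD = (dT1 - dT2) / ln(dT1/dT2)
= (36.2 - 61.2) / ln(36.2 / 61.2) = -25 / -0.525088 = 47.61

47.61 degC


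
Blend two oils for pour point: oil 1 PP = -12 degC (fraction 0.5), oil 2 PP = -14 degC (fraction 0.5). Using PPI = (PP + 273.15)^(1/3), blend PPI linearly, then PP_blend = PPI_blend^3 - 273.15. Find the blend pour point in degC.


PPI_1 = (-12 + 273.15)^(1/3) = 6.391901
PPI_2 = (-14 + 273.15)^(1/3) = 6.375541
PPI_blend = 0.5 * 6.391901 + 0.5 * 6.375541 = 6.383721
PP_blend = 6.383721^3 - 273.15 = 260.1487 - 273.15 = -13

-13 degC


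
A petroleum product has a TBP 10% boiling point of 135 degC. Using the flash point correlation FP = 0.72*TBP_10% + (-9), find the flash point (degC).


FP = 0.72 * 135 + (-9) = 88.2

88.2 degC


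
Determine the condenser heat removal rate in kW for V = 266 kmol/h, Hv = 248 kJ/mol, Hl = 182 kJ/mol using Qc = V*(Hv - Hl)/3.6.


Qc = 266 * (248 - 182) / 3.6 = 266 * 66 / 3.6 = 4877

4877 kW


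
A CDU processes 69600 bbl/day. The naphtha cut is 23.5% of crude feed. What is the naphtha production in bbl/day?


Crude throughput = 69600 bbl/day
Fraction yield = 23.5%
yield = throughput * fraction / 100
yield = 69600 * 23.5 / 100 = 16356

16356 bbl/day


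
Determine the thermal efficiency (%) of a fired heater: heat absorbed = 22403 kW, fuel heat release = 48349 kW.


Furnace efficiency = Q_absorbed / Q_fuel * 100
= 22403 / 48349 * 100 = 46.34

46.34 %


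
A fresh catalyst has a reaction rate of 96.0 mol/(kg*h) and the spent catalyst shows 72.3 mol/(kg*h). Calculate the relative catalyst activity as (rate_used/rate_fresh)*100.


Activity (%) = (rate_used / rate_fresh) * 100
rate_used = 72.3, rate_fresh = 96.0
= (72.3 / 96.0) * 100
= 0.7531 * 100 = 75.31

75.31 %


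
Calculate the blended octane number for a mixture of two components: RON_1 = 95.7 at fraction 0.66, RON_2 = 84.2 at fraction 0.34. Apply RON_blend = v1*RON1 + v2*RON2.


Linear blending: RON_blend = sum(vi * RONi)
Contribution 1: 0.66 * 95.7 = 63.162
Contribution 2: 0.34 * 84.2 = 28.628
RON_blend = 63.162 + 28.628 = 91.79

91.79


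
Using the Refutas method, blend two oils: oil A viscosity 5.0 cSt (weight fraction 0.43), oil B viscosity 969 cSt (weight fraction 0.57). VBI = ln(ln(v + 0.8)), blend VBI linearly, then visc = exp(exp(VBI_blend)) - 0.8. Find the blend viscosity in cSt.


Refutas method: VBN_i = 14.534*ln(ln(visc_i + 0.8)) + 10.975, blended linearly by mass fraction; since VBN is linear in VBI_i = ln(ln(visc_i + 0.8)) and the fractions sum to 1, blend VBI directly: visc = exp(exp(VBI_blend)) - 0.8
VBI_1 = ln(ln(5.0 + 0.8)) = 0.564096
VBI_2 = ln(ln(969 + 0.8)) = 1.9282
VBI_blend = 0.43 * 0.564096 + 0.57 * 1.9282 = 1.34164
visc_blend = exp(exp(1.34164)) - 0.8 = 45.05

45.05 cSt


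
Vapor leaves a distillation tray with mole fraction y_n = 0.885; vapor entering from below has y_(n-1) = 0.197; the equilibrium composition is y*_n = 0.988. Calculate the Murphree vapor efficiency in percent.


Murphree vapor efficiency: EMV = (y_n - y_(n-1)) / (y*_n - y_(n-1)) * 100
EMV = (0.885 - 0.197) / (0.988 - 0.197) * 100 = 0.688 / 0.791 * 100 = 86.98

86.98 %


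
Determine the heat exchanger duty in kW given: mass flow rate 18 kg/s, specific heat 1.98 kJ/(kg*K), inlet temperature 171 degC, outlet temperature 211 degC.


Q = m_dot * cp * delta_T
delta_T = 211 - 171 = 40 K
Q = 18 * 1.98 * 40
= 35.64 * 40
= 1425.6 kW

1425.6 kW


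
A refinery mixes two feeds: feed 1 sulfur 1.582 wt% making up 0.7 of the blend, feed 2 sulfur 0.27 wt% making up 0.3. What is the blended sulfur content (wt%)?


Linear sulfur blending: S_blend = x1*S1 + x2*S2
Contribution 1: 0.7 * 1.582 = 1.1074 wt%
Contribution 2: 0.3 * 0.27 = 0.081 wt%
S_blend = 1.1074 + 0.081 = 1.1884

1.1884 wt%


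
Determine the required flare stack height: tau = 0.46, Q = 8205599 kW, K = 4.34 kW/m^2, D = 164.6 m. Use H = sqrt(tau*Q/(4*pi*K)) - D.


tau*Q/(4*pi*K) = 0.46 * 8205599 / (4 * pi * 4.34) = 69209.9
sqrt(69209.9) = 263.078
H = 263.078 - 164.6 = 98.48

98.48 m


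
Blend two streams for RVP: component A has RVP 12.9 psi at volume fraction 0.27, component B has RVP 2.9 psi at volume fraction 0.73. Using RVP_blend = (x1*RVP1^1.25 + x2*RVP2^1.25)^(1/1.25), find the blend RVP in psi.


Chevron index: RVP_blend = (sum xi*RVPi^1.25)^(1/1.25)
RVP^1.25 terms: 0.27 * 12.9^1.25 + 0.73 * 2.9^1.25 = 9.36348
RVP_blend = 9.36348^(1/1.25) = 5.986

5.986 psi


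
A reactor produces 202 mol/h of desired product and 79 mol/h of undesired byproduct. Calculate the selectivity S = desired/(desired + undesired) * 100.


Selectivity = desired / (desired + undesired) * 100
Total products = 202 + 79 = 281 mol/h
S = 202 / 281 * 100
= 0.7189 * 100
= 71.89 %

71.89 %


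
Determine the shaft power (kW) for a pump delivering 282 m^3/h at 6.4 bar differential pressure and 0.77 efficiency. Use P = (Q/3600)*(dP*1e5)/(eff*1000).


Q = 282 / 3600 = 0.0783333 m^3/s
P = 0.0783333 * (6.4 * 1e5) / 0.77 / 1000 = 65.11

65.11 kW


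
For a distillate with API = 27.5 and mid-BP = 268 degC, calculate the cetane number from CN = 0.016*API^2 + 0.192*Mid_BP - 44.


CN = 0.016 * 27.5^2 + 0.192 * 268 - 44
CN = 12.1 + 51.456 - 44 = 19.556

19.556


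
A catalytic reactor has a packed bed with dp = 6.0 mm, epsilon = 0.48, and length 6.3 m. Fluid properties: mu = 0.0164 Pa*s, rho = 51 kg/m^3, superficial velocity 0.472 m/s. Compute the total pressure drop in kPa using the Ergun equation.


dp = 6.0 mm = 0.006 m
Viscous term = 150*0.0164*0.472*(1-0.48)^2 / (0.006^2*0.48^3) = 78860.1
Inertial term = 1.75*51*0.472^2*(1-0.48) / (0.006*0.48^3) = 15581.9
dP/L = 78860.1 + 15581.9 = 94442 Pa/m
dP = 94442 * 6.3 / 1000 = 595.0 kPa

595.0 kPa


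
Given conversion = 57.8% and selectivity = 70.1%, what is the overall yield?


Overall yield = conversion (%) * selectivity (%) / 100
Conversion = 57.8%, Selectivity = 70.1%
Y = 57.8 * 70.1 / 100
= 40.5178 %

40.5178 %


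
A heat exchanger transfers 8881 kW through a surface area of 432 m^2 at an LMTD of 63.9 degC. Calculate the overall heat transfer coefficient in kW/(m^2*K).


From Q = U*A*LMTD, U = Q / (A * LMTD)
U = 8881 / (432 * 63.9) = 8881 / 27604.8 = 0.3217

0.3217 kW/(m^2*K)


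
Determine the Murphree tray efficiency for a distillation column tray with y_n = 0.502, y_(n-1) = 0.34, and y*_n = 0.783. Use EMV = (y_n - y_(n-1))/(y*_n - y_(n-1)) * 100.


Murphree vapor efficiency: EMV = (y_n - y_(n-1)) / (y*_n - y_(n-1)) * 100
EMV = (0.502 - 0.34) / (0.783 - 0.34) * 100 = 0.162 / 0.443 * 100 = 36.57

36.57 %


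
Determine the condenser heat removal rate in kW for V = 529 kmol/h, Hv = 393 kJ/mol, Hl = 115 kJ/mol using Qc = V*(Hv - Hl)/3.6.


Qc = 529 * (393 - 115) / 3.6 = 529 * 278 / 3.6 = 40850

40850 kW


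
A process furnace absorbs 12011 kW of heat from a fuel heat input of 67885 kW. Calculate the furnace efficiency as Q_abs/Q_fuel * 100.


Furnace efficiency = Q_absorbed / Q_fuel * 100
= 12011 / 67885 * 100 = 17.69

17.69 %


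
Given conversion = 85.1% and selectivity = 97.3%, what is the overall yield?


Overall yield = conversion (%) * selectivity (%) / 100
Conversion = 85.1%, Selectivity = 97.3%
Y = 85.1 * 97.3 / 100
= 82.8023 %

82.8023 %


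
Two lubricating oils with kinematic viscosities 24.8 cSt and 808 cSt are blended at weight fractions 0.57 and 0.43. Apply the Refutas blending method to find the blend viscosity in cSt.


Refutas method: VBN_i = 14.534*ln(ln(visc_i + 0.8)) + 10.975, blended linearly by mass fraction; since VBN is linear in VBI_i = ln(ln(visc_i + 0.8)) and the fractions sum to 1, blend VBI directly: visc = exp(exp(VBI_blend)) - 0.8
VBI_1 = ln(ln(24.8 + 0.8)) = 1.17637
VBI_2 = ln(ln(808 + 0.8)) = 1.90144
VBI_blend = 0.57 * 1.17637 + 0.43 * 1.90144 = 1.48815
visc_blend = exp(exp(1.48815)) - 0.8 = 83.04

83.04 cSt


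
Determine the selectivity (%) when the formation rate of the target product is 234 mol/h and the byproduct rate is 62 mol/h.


Selectivity = desired / (desired + undesired) * 100
Total products = 234 + 62 = 296 mol/h
S = 234 / 296 * 100
= 0.7905 * 100
= 79.05 %

79.05 %


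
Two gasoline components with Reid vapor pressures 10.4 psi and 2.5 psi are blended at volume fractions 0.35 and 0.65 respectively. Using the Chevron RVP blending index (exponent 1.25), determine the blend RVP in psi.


Chevron index: RVP_blend = (sum xi*RVPi^1.25)^(1/1.25)
RVP^1.25 terms: 0.35 * 10.4^1.25 + 0.65 * 2.5^1.25 = 8.58005
RVP_blend = 8.58005^(1/1.25) = 5.582

5.582 psi


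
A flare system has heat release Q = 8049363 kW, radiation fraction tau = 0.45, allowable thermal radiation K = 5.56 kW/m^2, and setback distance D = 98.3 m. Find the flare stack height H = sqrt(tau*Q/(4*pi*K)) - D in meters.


tau*Q/(4*pi*K) = 0.45 * 8049363 / (4 * pi * 5.56) = 51842.9
sqrt(51842.9) = 227.69
H = 227.69 - 98.3 = 129.4

129.4 m


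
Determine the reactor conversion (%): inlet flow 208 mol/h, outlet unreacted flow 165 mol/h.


X = (F_in - F_out) / F_in * 100
Moles reacted = 208 - 165 = 43
X = 43 / 208 * 100
= 0.2067 * 100
= 20.67 %

20.67 %


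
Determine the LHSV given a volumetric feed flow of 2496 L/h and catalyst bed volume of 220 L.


LHSV = volumetric feed rate / catalyst volume
= 2496 L/h / 220 L
= 11.35 h^-1

11.35 h^-1


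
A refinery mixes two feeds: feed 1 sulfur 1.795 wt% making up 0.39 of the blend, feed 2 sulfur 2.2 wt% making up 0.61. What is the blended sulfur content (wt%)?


Linear sulfur blending: S_blend = x1*S1 + x2*S2
Contribution 1: 0.39 * 1.795 = 0.70005 wt%
Contribution 2: 0.61 * 2.2 = 1.342 wt%
S_blend = 0.70005 + 1.342 = 2.04205

2.04205 wt%


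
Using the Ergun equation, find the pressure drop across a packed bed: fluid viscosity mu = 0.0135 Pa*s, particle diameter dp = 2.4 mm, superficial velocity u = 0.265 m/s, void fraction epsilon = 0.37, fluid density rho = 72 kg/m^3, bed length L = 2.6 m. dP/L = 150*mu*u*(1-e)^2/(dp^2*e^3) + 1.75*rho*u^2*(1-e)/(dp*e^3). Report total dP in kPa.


dp = 2.4 mm = 0.0024 m
Viscous term = 150*0.0135*0.265*(1-0.37)^2 / (0.0024^2*0.37^3) = 730002
Inertial term = 1.75*72*0.265^2*(1-0.37) / (0.0024*0.37^3) = 45855
dP/L = 730002 + 45855 = 775857 Pa/m
dP = 775857 * 2.6 / 1000 = 2017 kPa

2017 kPa


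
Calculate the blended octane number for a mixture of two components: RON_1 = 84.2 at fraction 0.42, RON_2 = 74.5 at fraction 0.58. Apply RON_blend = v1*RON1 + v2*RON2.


Linear blending: RON_blend = sum(vi * RONi)
Contribution 1: 0.42 * 84.2 = 35.364
Contribution 2: 0.58 * 74.5 = 43.21
RON_blend = 35.364 + 43.21 = 78.574

78.574


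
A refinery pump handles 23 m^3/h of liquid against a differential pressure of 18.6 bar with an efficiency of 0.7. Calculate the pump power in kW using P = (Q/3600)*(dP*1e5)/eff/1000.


Q = 23 / 3600 = 0.00638889 m^3/s
P = 0.00638889 * (18.6 * 1e5) / 0.7 / 1000 = 16.98

16.98 kW


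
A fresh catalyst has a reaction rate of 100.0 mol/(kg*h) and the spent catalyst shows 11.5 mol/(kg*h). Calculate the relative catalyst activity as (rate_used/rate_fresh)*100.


Activity (%) = (rate_used / rate_fresh) * 100
rate_used = 11.5, rate_fresh = 100.0
= (11.5 / 100.0) * 100
= 0.1150 * 100 = 11.50

11.50 %


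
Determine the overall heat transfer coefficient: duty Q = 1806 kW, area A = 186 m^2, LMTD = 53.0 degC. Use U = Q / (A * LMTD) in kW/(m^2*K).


From Q = U*A*LMTD, U = Q / (A * LMTD)
U = 1806 / (186 * 53.0) = 1806 / 9858 = 0.1832

0.1832 kW/(m^2*K)


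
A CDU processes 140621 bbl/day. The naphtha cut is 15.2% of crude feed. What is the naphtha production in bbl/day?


Crude throughput = 140621 bbl/day
Fraction yield = 15.2%
yield = throughput * fraction / 100
yield = 140621 * 15.2 / 100 = 21374.392

21374.392 bbl/day


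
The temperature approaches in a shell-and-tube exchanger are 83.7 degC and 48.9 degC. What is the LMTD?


LMTD = (dT1 - dT2) / ln(dT1/dT2)
= (83.7 - 48.9) / ln(83.7 / 48.9) = 34.8 / 0.537462 = 64.75

64.75 degC


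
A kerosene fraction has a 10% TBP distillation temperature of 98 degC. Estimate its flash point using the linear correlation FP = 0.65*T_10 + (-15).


FP = 0.65 * 98 + (-15) = 48.7

48.7 degC


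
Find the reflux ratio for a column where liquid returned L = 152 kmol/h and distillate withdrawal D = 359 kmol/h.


Reflux ratio definition: R = L / D (liquid returned / distillate withdrawn)
L = 152 kmol/h, D = 359 kmol/h
R = 152 / 359 = 0.4234

0.4234


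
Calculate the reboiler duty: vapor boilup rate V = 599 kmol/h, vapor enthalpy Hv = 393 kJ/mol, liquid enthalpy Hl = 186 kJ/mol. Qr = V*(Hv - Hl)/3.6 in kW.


Qr = 599 * (393 - 186) / 3.6 = 599 * 207 / 3.6 = 34440

34440 kW


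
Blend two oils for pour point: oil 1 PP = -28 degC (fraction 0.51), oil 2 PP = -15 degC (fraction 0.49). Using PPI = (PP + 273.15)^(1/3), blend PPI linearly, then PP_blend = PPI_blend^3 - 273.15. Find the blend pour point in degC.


PPI_1 = (-28 + 273.15)^(1/3) = 6.258601
PPI_2 = (-15 + 273.15)^(1/3) = 6.36733
PPI_blend = 0.51 * 6.258601 + 0.49 * 6.36733 = 6.311878
PP_blend = 6.311878^3 - 273.15 = 251.464 - 273.15 = -21.69

-21.69 degC


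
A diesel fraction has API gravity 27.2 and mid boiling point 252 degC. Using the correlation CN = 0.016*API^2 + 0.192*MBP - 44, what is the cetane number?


CN = 0.016 * 27.2^2 + 0.192 * 252 - 44
CN = 11.83744 + 48.384 - 44 = 16.22144

16.22144


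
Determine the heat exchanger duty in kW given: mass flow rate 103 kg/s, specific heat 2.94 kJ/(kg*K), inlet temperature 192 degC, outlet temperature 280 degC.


Q = m_dot * cp * delta_T
delta_T = 280 - 192 = 88 K
Q = 103 * 2.94 * 88
= 302.82 * 88
= 26648.16 kW

26648.16 kW


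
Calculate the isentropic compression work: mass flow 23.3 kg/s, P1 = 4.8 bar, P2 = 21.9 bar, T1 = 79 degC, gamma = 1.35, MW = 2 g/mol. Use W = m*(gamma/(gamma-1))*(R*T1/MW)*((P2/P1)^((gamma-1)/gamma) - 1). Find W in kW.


Isentropic work: W = m*(gamma/(gamma-1))*(R*T1/MW)*((P2/P1)^((gamma-1)/gamma) - 1)
T1 = 79 + 273.15 = 352.15 K
Pressure ratio = 21.9 / 4.8 = 4.5625
Exponent = (1.35 - 1)/1.35 = 0.259259
(P2/P1)^exp - 1 = 4.5625^0.259259 - 1 = 0.482191
W = 23.3 * 1.35 / 0.35 * 8.314 * 352.15 / 2 * 0.482191 = 63440

63440 kW


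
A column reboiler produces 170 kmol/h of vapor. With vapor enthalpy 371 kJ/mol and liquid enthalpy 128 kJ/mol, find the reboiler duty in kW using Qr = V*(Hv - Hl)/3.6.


Qr = 170 * (371 - 128) / 3.6 = 170 * 243 / 3.6 = 11480

11480 kW


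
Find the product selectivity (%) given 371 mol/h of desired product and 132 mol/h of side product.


Selectivity = desired / (desired + undesired) * 100
Total products = 371 + 132 = 503 mol/h
S = 371 / 503 * 100
= 0.7376 * 100
= 73.76 %

73.76 %


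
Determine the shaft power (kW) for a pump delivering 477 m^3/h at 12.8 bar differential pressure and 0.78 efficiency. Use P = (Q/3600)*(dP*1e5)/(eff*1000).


Q = 477 / 3600 = 0.1325 m^3/s
P = 0.1325 * (12.8 * 1e5) / 0.78 / 1000 = 217.4

217.4 kW


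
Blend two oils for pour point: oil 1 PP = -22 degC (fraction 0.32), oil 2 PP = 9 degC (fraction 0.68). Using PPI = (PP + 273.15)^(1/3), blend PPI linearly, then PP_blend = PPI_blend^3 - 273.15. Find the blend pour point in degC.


PPI_1 = (-22 + 273.15)^(1/3) = 6.30925
PPI_2 = (9 + 273.15)^(1/3) = 6.558835
PPI_blend = 0.32 * 6.30925 + 0.68 * 6.558835 = 6.478968
PP_blend = 6.478968^3 - 273.15 = 271.9678 - 273.15 = -1.18

-1.18 degC


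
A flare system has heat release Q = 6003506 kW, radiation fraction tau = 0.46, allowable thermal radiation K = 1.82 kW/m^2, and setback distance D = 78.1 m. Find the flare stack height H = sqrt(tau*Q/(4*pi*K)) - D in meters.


tau*Q/(4*pi*K) = 0.46 * 6003506 / (4 * pi * 1.82) = 120748
sqrt(120748) = 347.488
H = 347.488 - 78.1 = 269.4

269.4 m


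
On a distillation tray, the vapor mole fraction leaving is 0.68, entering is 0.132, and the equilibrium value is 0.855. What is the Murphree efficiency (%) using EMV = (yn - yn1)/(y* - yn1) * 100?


Murphree vapor efficiency: EMV = (y_n - y_(n-1)) / (y*_n - y_(n-1)) * 100
EMV = (0.68 - 0.132) / (0.855 - 0.132) * 100 = 0.548 / 0.723 * 100 = 75.80

75.80 %
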